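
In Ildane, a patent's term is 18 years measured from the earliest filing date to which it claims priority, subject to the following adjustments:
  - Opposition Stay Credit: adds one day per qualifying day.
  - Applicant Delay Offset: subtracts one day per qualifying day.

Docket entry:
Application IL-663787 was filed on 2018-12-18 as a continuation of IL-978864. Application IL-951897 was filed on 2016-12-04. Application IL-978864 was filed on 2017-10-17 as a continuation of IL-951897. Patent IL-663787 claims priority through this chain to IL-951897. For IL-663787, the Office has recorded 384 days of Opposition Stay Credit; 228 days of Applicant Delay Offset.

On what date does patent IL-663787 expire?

Earliest priority filing: 4 December 2016.
Base term: 4 December 2016 + 18 years → 4 December 2034.
Opposition Stay Credit: +384 days → 23 December 2035.
Applicant Delay Offset: −228 days → 9 May 2035.

May 9, 2035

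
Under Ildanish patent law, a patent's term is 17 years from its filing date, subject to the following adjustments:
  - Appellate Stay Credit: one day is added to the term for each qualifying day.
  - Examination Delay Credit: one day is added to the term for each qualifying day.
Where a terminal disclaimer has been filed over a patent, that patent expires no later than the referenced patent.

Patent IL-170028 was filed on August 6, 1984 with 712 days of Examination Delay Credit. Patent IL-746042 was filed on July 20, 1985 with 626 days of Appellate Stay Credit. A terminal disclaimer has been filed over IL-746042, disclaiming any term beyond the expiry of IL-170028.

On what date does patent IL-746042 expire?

July 19, 2003

Natural term of IL-746042:
  Base: filing + 17 years → 20 July 2002.
  Appellate Stay Credit: +626 days → 6 April 2004.
Expiry of referenced patent IL-170028:
  Base: filing + 17 years → 6 August 2001.
  Examination Delay Credit: +712 days → 19 July 2003.
Terminal disclaimer: IL-746042 expires on the earlier of 6 April 2004 and 19 July 2003.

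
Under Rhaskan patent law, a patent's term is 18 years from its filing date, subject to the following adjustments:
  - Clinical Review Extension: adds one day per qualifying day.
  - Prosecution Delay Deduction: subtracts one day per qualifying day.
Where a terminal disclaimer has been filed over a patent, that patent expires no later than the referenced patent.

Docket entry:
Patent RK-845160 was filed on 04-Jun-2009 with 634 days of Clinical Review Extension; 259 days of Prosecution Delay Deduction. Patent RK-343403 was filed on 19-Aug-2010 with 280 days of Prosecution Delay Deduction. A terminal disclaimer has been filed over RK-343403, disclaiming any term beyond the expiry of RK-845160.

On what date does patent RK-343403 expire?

Natural term of RK-343403:
  Base: filing + 18 years → 19 August 2028.
  Prosecution Delay Deduction: −280 days → 13 November 2027.
Expiry of referenced patent RK-845160:
  Base: filing + 18 years → 4 June 2027.
  Clinical Review Extension: +634 days → 27 February 2029.
  Prosecution Delay Deduction: −259 days → 13 June 2028.
Terminal disclaimer: RK-343403 expires on the earlier of 13 November 2027 and 13 June 2028.

2027-11-13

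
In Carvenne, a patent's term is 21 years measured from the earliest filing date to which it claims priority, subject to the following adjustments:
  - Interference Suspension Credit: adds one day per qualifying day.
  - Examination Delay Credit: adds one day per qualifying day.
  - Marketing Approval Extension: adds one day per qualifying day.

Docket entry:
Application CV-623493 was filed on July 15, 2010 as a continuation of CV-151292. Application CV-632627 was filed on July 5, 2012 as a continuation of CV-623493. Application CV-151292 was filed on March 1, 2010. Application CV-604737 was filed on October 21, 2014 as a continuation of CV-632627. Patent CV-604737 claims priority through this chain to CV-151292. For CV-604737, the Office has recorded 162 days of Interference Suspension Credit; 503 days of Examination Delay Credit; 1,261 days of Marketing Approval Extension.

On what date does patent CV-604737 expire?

2036-06-08

Earliest priority filing: 1 March 2010.
Base term: 1 March 2010 + 21 years → 1 March 2031.
Interference Suspension Credit: +162 days → 10 August 2031.
Examination Delay Credit: +503 days → 25 December 2032.
Marketing Approval Extension: +1261 days → 8 June 2036.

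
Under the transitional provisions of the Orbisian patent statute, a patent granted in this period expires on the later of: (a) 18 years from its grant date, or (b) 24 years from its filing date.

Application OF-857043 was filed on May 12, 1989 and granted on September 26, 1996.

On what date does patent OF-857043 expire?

(a) grant + 18 years → 26 September 2014.
(b) filing + 24 years → 12 May 2013.
Later of the two: 26 September 2014.

2014-09-26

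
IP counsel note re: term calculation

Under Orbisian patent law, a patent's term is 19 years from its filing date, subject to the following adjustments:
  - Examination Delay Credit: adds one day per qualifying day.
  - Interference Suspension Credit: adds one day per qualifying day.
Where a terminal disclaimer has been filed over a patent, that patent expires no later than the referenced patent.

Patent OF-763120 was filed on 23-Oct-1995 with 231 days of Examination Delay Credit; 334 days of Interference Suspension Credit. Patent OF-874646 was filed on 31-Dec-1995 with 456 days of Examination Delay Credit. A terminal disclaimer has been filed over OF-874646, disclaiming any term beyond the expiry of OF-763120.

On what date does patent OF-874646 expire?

March 31, 2016

Natural term of OF-874646:
  Base: filing + 19 years → 31 December 2014.
  Examination Delay Credit: +456 days → 31 March 2016.
Expiry of referenced patent OF-763120:
  Base: filing + 19 years → 23 October 2014.
  Examination Delay Credit: +231 days → 11 June 2015.
  Interference Suspension Credit: +334 days → 10 May 2016.
Terminal disclaimer: OF-874646 expires on the earlier of 31 March 2016 and 10 May 2016.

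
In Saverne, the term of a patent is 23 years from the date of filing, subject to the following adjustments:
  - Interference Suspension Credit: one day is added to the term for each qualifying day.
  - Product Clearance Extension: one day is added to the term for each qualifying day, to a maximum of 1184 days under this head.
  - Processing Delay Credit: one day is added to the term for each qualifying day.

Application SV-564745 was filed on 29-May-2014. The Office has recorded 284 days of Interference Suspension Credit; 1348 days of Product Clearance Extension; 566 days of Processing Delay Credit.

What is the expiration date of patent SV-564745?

December 23, 2042

Base term: filing date + 23 years → 29 May 2037.
Interference Suspension Credit: +284 days → 9 March 2038.
Product Clearance Extension: 1348 days claimed exceeds the 1184-day cap, so +1184 days → 5 June 2041.
Processing Delay Credit: +566 days → 23 December 2042.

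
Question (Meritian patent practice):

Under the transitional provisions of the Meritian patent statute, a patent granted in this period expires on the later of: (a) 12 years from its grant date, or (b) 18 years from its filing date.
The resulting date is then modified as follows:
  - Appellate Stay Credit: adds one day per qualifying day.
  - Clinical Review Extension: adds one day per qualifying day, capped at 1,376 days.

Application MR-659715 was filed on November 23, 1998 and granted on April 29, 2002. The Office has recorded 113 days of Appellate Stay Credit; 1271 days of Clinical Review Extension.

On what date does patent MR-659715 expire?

2020-09-07

(a) grant + 12 years → 29 April 2014.
(b) filing + 18 years → 23 November 2016.
Later of the two: 23 November 2016.
Appellate Stay Credit: +113 days → 16 March 2017.
Clinical Review Extension: 1271 days (within the 1376-day cap) → +1271 days → 7 September 2020.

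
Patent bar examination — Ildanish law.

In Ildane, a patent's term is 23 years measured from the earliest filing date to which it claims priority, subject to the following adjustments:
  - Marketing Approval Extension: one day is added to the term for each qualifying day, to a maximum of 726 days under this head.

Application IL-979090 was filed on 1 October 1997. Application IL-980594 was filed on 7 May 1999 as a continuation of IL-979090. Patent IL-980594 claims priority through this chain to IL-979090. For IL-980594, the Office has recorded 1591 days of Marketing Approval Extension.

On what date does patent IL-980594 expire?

Earliest priority filing: 1 October 1997.
Base term: 1 October 1997 + 23 years → 1 October 2020.
Marketing Approval Extension: 1591 days claimed exceeds the 726-day cap, so +726 days → 27 September 2022.

2022-09-27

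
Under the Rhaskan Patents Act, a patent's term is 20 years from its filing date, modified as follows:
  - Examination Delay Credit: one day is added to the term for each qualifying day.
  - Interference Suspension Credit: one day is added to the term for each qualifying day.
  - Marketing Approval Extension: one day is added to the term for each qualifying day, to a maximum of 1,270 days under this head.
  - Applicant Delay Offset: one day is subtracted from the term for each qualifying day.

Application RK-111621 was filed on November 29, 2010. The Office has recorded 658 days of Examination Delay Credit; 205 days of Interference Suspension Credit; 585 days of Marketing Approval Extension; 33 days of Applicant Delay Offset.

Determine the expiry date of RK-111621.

October 14, 2034

Base term: filing date + 20 years → 29 November 2030.
Examination Delay Credit: +658 days → 17 September 2032.
Interference Suspension Credit: +205 days → 10 April 2033.
Marketing Approval Extension: 585 days (within the 1270-day cap) → +585 days → 16 November 2034.
Applicant Delay Offset: −33 days → 14 October 2034.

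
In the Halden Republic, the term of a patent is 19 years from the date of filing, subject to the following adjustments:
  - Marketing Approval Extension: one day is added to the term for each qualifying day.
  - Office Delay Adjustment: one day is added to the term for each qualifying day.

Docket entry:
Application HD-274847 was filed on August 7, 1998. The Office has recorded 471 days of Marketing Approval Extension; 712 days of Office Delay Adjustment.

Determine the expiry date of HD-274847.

November 2, 2020

Base term: filing date + 19 years → 7 August 2017.
Marketing Approval Extension: +471 days → 21 November 2018.
Office Delay Adjustment: +712 days → 2 November 2020.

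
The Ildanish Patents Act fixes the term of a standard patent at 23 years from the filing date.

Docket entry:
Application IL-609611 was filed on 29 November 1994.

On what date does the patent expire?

Filing date + 23 years → 29 November 2017.

2017-11-29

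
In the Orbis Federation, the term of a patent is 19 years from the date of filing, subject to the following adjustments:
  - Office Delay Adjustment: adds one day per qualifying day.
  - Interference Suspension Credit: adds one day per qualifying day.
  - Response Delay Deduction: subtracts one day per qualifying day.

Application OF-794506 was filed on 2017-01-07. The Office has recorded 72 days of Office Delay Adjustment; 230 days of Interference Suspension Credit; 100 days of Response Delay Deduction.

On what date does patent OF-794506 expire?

Base term: filing date + 19 years → 7 January 2036.
Office Delay Adjustment: +72 days → 19 March 2036.
Interference Suspension Credit: +230 days → 4 November 2036.
Response Delay Deduction: −100 days → 27 July 2036.

2036-07-27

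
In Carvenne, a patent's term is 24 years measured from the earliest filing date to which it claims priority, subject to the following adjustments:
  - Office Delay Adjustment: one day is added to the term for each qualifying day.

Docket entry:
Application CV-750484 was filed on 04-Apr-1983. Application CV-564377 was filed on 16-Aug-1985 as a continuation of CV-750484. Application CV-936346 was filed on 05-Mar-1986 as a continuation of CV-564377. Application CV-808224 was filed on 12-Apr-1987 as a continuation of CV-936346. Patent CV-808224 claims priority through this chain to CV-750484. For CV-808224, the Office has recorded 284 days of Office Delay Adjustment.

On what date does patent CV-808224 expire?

January 13, 2008

Earliest priority filing: 4 April 1983.
Base term: 4 April 1983 + 24 years → 4 April 2007.
Office Delay Adjustment: +284 days → 13 January 2008.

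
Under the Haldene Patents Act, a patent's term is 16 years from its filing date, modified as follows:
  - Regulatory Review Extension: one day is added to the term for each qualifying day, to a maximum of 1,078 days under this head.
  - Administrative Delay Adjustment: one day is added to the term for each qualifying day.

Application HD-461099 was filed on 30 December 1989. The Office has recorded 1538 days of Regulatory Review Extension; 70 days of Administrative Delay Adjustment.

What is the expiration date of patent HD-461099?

February 20, 2009

Base term: filing date + 16 years → 30 December 2005.
Regulatory Review Extension: 1538 days claimed exceeds the 1078-day cap, so +1078 days → 12 December 2008.
Administrative Delay Adjustment: +70 days → 20 February 2009.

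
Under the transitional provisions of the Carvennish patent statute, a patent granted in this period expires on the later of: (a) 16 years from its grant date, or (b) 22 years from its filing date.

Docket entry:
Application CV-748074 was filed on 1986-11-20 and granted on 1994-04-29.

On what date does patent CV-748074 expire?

(a) grant + 16 years → 29 April 2010.
(b) filing + 22 years → 20 November 2008.
Later of the two: 29 April 2010.

April 29, 2010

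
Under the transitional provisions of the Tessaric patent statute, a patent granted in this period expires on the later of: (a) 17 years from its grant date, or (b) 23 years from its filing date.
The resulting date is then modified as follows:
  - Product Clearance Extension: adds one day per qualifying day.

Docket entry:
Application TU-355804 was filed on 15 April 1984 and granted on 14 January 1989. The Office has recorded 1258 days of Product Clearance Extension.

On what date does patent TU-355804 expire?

September 24, 2010

(a) grant + 17 years → 14 January 2006.
(b) filing + 23 years → 15 April 2007.
Later of the two: 15 April 2007.
Product Clearance Extension: +1258 days → 24 September 2010.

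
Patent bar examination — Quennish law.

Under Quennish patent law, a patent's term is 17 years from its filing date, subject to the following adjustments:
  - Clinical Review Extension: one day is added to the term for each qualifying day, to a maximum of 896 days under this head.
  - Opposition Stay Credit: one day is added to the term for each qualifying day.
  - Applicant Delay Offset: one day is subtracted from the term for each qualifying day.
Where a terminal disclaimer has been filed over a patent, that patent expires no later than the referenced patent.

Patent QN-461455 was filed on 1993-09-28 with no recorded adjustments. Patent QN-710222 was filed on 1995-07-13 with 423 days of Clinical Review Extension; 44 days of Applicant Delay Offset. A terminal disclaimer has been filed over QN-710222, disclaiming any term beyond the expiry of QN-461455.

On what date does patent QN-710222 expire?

Natural term of QN-710222:
  Base: filing + 17 years → 13 July 2012.
  Clinical Review Extension: 423 days (within the 896-day cap) → +423 days → 9 September 2013.
  Applicant Delay Offset: −44 days → 27 July 2013.
Expiry of referenced patent QN-461455:
  Base: filing + 17 years → 28 September 2010.
Terminal disclaimer: QN-710222 expires on the earlier of 27 July 2013 and 28 September 2010.

2010-09-28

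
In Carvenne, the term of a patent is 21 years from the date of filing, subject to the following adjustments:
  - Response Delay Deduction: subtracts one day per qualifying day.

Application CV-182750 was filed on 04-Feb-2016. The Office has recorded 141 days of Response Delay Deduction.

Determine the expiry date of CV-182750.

Base term: filing date + 21 years → 4 February 2037.
Response Delay Deduction: −141 days → 16 September 2036.

September 16, 2036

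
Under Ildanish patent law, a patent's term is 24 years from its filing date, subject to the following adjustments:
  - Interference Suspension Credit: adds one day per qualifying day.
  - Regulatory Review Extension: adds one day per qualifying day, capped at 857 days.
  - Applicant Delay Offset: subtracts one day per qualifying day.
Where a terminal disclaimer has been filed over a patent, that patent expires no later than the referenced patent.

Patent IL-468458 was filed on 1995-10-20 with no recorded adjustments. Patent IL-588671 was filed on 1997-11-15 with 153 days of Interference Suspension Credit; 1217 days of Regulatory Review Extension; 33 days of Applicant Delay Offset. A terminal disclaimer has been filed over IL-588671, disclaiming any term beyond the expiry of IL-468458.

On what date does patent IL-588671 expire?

October 20, 2019

Natural term of IL-588671:
  Base: filing + 24 years → 15 November 2021.
  Interference Suspension Credit: +153 days → 17 April 2022.
  Regulatory Review Extension: 1217 days claimed exceeds the 857-day cap, so +857 days → 21 August 2024.
  Applicant Delay Offset: −33 days → 19 July 2024.
Expiry of referenced patent IL-468458:
  Base: filing + 24 years → 20 October 2019.
Terminal disclaimer: IL-588671 expires on the earlier of 19 July 2024 and 20 October 2019.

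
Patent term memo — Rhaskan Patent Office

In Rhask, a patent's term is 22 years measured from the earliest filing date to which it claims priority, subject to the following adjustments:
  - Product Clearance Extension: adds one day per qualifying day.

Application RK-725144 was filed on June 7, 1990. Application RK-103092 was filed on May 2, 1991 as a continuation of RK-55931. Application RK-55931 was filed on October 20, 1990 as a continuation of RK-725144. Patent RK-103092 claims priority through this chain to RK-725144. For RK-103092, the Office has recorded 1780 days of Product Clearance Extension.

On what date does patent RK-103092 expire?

Earliest priority filing: 7 June 1990.
Base term: 7 June 1990 + 22 years → 7 June 2012.
Product Clearance Extension: +1780 days → 22 April 2017.

2017-04-22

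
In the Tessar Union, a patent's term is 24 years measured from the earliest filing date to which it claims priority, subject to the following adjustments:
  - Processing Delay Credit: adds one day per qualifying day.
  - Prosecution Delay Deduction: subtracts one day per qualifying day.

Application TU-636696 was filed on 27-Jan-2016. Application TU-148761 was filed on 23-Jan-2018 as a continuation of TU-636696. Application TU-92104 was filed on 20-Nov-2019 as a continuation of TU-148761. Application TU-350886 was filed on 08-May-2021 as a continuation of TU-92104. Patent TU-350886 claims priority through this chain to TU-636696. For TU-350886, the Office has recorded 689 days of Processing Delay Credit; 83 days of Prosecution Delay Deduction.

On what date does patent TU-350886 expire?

Earliest priority filing: 27 January 2016.
Base term: 27 January 2016 + 24 years → 27 January 2040.
Processing Delay Credit: +689 days → 16 December 2041.
Prosecution Delay Deduction: −83 days → 24 September 2041.

2041-09-24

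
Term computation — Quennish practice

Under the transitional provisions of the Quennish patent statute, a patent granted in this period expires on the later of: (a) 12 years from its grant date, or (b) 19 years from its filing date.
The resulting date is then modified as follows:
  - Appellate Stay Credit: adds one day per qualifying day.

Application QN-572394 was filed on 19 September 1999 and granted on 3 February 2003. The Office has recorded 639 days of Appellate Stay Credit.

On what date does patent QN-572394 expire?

(a) grant + 12 years → 3 February 2015.
(b) filing + 19 years → 19 September 2018.
Later of the two: 19 September 2018.
Appellate Stay Credit: +639 days → 19 June 2020.

2020-06-19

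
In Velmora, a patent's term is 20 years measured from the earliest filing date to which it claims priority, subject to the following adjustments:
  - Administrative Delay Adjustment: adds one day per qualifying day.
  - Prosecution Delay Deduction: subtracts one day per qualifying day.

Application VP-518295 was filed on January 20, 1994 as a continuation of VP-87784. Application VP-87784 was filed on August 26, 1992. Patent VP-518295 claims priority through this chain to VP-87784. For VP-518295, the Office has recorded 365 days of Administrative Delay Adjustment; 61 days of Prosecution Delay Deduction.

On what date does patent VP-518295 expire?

2013-06-26

Earliest priority filing: 26 August 1992.
Base term: 26 August 1992 + 20 years → 26 August 2012.
Administrative Delay Adjustment: +365 days → 26 August 2013.
Prosecution Delay Deduction: −61 days → 26 June 2013.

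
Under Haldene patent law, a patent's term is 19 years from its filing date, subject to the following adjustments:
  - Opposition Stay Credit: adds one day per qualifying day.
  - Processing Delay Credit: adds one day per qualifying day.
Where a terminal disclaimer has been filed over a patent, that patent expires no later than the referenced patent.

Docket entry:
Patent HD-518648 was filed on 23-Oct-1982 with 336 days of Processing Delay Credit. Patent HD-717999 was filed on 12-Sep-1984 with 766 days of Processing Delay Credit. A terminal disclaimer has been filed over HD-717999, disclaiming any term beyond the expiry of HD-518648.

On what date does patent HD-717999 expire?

September 24, 2002

Natural term of HD-717999:
  Base: filing + 19 years → 12 September 2003.
  Processing Delay Credit: +766 days → 17 October 2005.
Expiry of referenced patent HD-518648:
  Base: filing + 19 years → 23 October 2001.
  Processing Delay Credit: +336 days → 24 September 2002.
Terminal disclaimer: HD-717999 expires on the earlier of 17 October 2005 and 24 September 2002.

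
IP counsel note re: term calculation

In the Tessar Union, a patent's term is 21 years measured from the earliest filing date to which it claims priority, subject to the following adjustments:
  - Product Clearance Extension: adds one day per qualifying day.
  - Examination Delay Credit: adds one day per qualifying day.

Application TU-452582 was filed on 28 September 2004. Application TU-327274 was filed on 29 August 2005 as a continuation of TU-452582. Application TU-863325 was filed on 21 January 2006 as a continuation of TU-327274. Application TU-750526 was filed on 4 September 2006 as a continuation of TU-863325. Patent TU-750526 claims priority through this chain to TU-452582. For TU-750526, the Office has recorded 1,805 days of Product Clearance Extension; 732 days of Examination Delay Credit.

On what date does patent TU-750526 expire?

2032-09-08

Earliest priority filing: 28 September 2004.
Base term: 28 September 2004 + 21 years → 28 September 2025.
Product Clearance Extension: +1805 days → 7 September 2030.
Examination Delay Credit: +732 days → 8 September 2032.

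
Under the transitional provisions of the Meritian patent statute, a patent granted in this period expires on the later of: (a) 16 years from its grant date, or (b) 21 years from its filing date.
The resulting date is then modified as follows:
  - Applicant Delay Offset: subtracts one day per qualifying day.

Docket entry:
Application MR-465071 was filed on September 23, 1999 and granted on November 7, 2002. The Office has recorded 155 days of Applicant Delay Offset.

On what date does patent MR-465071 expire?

April 21, 2020

(a) grant + 16 years → 7 November 2018.
(b) filing + 21 years → 23 September 2020.
Later of the two: 23 September 2020.
Applicant Delay Offset: −155 days → 21 April 2020.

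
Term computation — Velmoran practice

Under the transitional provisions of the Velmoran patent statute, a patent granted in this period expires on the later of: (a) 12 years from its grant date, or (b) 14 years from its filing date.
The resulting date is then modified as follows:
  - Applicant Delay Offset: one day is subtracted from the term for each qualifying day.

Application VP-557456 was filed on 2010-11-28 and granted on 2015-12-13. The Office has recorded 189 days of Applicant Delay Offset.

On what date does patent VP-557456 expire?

(a) grant + 12 years → 13 December 2027.
(b) filing + 14 years → 28 November 2024.
Later of the two: 13 December 2027.
Applicant Delay Offset: −189 days → 7 June 2027.

June 7, 2027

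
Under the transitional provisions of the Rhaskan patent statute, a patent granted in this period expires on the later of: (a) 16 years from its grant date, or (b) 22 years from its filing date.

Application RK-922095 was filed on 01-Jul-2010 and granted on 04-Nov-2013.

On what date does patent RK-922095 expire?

(a) grant + 16 years → 4 November 2029.
(b) filing + 22 years → 1 July 2032.
Later of the two: 1 July 2032.

2032-07-01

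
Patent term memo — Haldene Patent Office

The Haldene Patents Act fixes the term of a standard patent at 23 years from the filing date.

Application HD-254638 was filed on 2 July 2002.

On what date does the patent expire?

Filing date + 23 years → 2 July 2025.

2025-07-02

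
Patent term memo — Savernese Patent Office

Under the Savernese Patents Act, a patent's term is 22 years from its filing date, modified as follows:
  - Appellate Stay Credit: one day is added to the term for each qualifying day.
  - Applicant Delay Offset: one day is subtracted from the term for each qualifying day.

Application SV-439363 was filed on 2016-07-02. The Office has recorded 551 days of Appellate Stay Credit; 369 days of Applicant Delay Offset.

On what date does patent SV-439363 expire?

2038-12-31

Base term: filing date + 22 years → 2 July 2038.
Appellate Stay Credit: +551 days → 4 January 2040.
Applicant Delay Offset: −369 days → 31 December 2038.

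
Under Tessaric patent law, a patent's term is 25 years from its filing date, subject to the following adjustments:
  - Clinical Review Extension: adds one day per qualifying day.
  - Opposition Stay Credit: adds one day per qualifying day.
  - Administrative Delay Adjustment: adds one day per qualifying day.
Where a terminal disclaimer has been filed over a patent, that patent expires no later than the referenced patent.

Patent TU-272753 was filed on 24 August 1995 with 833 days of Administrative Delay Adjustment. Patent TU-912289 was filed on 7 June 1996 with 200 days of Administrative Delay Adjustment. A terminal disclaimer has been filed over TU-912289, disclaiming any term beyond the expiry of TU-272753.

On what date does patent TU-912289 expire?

Natural term of TU-912289:
  Base: filing + 25 years → 7 June 2021.
  Administrative Delay Adjustment: +200 days → 24 December 2021.
Expiry of referenced patent TU-272753:
  Base: filing + 25 years → 24 August 2020.
  Administrative Delay Adjustment: +833 days → 5 December 2022.
Terminal disclaimer: TU-912289 expires on the earlier of 24 December 2021 and 5 December 2022.

2021-12-24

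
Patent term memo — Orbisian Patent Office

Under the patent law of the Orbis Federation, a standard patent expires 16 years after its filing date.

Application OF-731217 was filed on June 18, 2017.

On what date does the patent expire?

June 18, 2033

Filing date + 16 years → 18 June 2033.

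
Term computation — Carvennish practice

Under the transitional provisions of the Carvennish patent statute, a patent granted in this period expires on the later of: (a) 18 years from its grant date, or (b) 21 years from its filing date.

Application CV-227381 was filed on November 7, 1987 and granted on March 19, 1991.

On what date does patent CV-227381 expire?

2009-03-19

(a) grant + 18 years → 19 March 2009.
(b) filing + 21 years → 7 November 2008.
Later of the two: 19 March 2009.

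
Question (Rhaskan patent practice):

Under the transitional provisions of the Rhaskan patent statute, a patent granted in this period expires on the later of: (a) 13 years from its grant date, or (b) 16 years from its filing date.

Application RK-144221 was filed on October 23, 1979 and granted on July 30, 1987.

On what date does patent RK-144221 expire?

(a) grant + 13 years → 30 July 2000.
(b) filing + 16 years → 23 October 1995.
Later of the two: 30 July 2000.

July 30, 2000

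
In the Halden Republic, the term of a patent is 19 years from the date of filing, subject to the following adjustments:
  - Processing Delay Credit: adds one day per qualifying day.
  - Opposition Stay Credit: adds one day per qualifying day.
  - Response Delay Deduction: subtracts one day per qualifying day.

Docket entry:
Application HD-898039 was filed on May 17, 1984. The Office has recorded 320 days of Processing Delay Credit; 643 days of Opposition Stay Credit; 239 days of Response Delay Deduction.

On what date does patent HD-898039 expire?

Base term: filing date + 19 years → 17 May 2003.
Processing Delay Credit: +320 days → 1 April 2004.
Opposition Stay Credit: +643 days → 4 January 2006.
Response Delay Deduction: −239 days → 10 May 2005.

2005-05-10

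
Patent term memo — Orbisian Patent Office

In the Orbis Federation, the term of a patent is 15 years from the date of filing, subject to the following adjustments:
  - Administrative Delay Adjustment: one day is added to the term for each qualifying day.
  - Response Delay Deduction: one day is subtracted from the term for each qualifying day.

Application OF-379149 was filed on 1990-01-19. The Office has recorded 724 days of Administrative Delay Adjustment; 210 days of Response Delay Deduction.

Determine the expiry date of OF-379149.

2006-06-17

Base term: filing date + 15 years → 19 January 2005.
Administrative Delay Adjustment: +724 days → 13 January 2007.
Response Delay Deduction: −210 days → 17 June 2006.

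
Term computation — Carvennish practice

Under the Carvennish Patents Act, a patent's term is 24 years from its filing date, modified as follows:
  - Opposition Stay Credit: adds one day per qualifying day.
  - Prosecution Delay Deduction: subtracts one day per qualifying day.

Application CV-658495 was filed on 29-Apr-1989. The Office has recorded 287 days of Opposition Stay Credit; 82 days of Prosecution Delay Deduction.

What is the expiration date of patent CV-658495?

Base term: filing date + 24 years → 29 April 2013.
Opposition Stay Credit: +287 days → 10 February 2014.
Prosecution Delay Deduction: −82 days → 20 November 2013.

November 20, 2013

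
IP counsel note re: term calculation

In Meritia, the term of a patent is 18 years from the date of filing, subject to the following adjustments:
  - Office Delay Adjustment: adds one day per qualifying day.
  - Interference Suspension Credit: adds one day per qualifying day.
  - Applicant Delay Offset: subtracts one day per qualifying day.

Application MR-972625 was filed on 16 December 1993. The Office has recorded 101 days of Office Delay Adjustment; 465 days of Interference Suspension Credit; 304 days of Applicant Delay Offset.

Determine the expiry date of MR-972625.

September 3, 2012

Base term: filing date + 18 years → 16 December 2011.
Office Delay Adjustment: +101 days → 26 March 2012.
Interference Suspension Credit: +465 days → 4 July 2013.
Applicant Delay Offset: −304 days → 3 September 2012.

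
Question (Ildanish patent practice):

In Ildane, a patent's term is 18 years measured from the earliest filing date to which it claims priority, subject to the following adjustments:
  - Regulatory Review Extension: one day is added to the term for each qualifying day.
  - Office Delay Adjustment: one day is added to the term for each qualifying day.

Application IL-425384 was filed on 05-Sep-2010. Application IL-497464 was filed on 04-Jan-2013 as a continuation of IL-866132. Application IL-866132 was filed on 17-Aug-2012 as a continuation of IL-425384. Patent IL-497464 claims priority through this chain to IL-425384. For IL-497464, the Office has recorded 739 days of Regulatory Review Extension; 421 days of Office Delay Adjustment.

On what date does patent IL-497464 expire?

November 9, 2031

Earliest priority filing: 5 September 2010.
Base term: 5 September 2010 + 18 years → 5 September 2028.
Regulatory Review Extension: +739 days → 14 September 2030.
Office Delay Adjustment: +421 days → 9 November 2031.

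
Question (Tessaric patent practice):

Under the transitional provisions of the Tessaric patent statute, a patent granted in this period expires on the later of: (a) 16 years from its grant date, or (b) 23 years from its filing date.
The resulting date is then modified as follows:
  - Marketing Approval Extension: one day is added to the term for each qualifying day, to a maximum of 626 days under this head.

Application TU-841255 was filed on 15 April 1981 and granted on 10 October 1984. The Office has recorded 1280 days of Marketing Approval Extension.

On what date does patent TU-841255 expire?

(a) grant + 16 years → 10 October 2000.
(b) filing + 23 years → 15 April 2004.
Later of the two: 15 April 2004.
Marketing Approval Extension: 1280 days claimed exceeds the 626-day cap, so +626 days → 1 January 2006.

2006-01-01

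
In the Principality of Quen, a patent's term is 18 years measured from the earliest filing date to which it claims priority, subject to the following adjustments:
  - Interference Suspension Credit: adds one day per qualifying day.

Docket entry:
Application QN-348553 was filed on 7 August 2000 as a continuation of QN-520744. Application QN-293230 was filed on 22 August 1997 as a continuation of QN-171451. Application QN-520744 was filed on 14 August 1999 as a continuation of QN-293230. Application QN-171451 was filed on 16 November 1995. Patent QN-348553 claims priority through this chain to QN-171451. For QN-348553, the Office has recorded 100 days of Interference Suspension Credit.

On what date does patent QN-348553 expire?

Earliest priority filing: 16 November 1995.
Base term: 16 November 1995 + 18 years → 16 November 2013.
Interference Suspension Credit: +100 days → 24 February 2014.

2014-02-24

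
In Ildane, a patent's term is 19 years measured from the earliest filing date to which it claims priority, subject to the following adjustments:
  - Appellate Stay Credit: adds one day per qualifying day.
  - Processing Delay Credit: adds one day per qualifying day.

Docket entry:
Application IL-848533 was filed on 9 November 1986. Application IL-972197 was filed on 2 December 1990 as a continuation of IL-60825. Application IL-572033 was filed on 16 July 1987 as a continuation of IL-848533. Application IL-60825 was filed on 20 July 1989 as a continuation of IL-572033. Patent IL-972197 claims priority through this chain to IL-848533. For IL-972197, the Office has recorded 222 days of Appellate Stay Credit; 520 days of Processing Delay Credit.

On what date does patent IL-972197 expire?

Earliest priority filing: 9 November 1986.
Base term: 9 November 1986 + 19 years → 9 November 2005.
Appellate Stay Credit: +222 days → 19 June 2006.
Processing Delay Credit: +520 days → 21 November 2007.

2007-11-21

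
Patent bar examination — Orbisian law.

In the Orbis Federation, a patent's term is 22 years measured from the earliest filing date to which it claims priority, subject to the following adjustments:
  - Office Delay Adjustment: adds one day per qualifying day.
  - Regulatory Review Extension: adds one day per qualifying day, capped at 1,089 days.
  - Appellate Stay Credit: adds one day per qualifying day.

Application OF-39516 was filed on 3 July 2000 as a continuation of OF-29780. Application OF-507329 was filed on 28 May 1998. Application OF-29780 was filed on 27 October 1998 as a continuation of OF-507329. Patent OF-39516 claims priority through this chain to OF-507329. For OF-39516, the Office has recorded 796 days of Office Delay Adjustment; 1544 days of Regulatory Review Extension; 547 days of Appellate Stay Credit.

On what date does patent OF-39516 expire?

Earliest priority filing: 28 May 1998.
Base term: 28 May 1998 + 22 years → 28 May 2020.
Office Delay Adjustment: +796 days → 2 August 2022.
Regulatory Review Extension: 1544 days claimed exceeds the 1089-day cap, so +1089 days → 26 July 2025.
Appellate Stay Credit: +547 days → 24 January 2027.

January 24, 2027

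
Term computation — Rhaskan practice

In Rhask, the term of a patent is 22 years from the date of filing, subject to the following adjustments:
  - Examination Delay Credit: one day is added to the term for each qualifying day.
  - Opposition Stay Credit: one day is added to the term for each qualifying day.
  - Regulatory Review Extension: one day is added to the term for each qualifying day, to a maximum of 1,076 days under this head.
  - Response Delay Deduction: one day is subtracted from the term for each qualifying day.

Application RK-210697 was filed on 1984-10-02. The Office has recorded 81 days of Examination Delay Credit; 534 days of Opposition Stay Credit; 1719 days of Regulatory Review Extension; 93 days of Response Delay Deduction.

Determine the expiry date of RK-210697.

Base term: filing date + 22 years → 2 October 2006.
Examination Delay Credit: +81 days → 22 December 2006.
Opposition Stay Credit: +534 days → 8 June 2008.
Regulatory Review Extension: 1719 days claimed exceeds the 1076-day cap, so +1076 days → 20 May 2011.
Response Delay Deduction: −93 days → 16 February 2011.

2011-02-16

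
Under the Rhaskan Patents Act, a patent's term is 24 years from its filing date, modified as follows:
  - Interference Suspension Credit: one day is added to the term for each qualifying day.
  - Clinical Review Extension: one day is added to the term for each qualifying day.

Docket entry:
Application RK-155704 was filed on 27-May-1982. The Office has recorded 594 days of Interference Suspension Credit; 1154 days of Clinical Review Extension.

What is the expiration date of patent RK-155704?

Base term: filing date + 24 years → 27 May 2006.
Interference Suspension Credit: +594 days → 11 January 2008.
Clinical Review Extension: +1154 days → 10 March 2011.

2011-03-10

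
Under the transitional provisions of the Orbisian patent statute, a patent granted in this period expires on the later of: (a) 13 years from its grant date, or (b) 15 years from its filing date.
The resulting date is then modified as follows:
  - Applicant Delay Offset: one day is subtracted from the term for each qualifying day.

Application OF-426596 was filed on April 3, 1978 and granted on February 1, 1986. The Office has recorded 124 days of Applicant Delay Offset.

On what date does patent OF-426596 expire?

(a) grant + 13 years → 1 February 1999.
(b) filing + 15 years → 3 April 1993.
Later of the two: 1 February 1999.
Applicant Delay Offset: −124 days → 30 September 1998.

1998-09-30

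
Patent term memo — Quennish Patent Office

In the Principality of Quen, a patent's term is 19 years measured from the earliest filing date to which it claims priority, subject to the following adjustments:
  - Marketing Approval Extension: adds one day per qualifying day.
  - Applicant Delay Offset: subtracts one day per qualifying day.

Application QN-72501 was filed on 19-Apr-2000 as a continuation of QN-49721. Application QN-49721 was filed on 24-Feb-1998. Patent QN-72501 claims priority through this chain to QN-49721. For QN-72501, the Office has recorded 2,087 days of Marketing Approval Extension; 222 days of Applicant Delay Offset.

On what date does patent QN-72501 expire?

Earliest priority filing: 24 February 1998.
Base term: 24 February 1998 + 19 years → 24 February 2017.
Marketing Approval Extension: +2087 days → 12 November 2022.
Applicant Delay Offset: −222 days → 4 April 2022.

April 4, 2022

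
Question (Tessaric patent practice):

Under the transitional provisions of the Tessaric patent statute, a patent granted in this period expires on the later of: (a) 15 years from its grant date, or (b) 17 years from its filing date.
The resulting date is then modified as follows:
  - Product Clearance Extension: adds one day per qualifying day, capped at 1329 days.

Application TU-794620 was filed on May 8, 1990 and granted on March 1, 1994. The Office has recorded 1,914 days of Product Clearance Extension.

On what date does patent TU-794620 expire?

October 20, 2012

(a) grant + 15 years → 1 March 2009.
(b) filing + 17 years → 8 May 2007.
Later of the two: 1 March 2009.
Product Clearance Extension: 1914 days claimed exceeds the 1329-day cap, so +1329 days → 20 October 2012.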